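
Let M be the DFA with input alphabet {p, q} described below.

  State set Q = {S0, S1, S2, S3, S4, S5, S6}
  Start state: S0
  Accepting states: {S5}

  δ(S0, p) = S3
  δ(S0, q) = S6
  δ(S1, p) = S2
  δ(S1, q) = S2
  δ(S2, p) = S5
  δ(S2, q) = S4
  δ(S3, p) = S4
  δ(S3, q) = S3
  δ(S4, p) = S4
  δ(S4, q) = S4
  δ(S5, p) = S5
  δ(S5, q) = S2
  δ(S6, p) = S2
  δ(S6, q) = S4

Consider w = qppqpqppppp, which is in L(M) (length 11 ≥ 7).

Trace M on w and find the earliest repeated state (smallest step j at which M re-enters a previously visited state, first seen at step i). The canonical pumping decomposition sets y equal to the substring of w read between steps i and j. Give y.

Run of M on w = q p p q p q p p p p p:
  step 0: S0  (start)
  step 1: S6  (read q: S0→S6)
  step 2: S2  (read p: S6→S2)
  step 3: S5  (read p: S2→S5)
  step 4: S2  (read q: S5→S2)   ← first repeat (S2 seen earlier)
  step 5: S5  (read p: S2→S5)
  step 6: S2  (read q: S5→S2)
  step 7: S5  (read p: S2→S5)
  step 8: S5  (read p: S5→S5)
  step 9: S5  (read p: S5→S5)
  step 10: S5  (read p: S5→S5)
  step 11: S5  (read p: S5→S5)

So i = 2, j = 4, giving x = w[0:2] = qp, y = w[2:4] = pq, z = w[4:11] = pqppppp.
Check: |xy| = 4 ≤ 7 and |y| = 2 ≥ 1. Reading y takes M from S2 back to S2, so every xyⁱz is accepted.

pq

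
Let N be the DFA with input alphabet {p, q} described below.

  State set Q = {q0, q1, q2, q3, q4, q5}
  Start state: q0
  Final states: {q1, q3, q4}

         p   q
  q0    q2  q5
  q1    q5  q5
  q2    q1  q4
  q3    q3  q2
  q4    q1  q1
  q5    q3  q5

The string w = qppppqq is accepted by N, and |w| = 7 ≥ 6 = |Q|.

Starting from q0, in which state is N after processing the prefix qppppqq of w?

State sequence: q0 -q-> q5 -p-> q3 -p-> q3 -p-> q3 -p-> q3 -q-> q2 -q-> q4

After reading 7 characters, N is in state q4.
(This kind of state-tracing is the core of the pumping-lemma construction: with 6 states, pigeonhole forces a repeat within the first 6 steps.)

q4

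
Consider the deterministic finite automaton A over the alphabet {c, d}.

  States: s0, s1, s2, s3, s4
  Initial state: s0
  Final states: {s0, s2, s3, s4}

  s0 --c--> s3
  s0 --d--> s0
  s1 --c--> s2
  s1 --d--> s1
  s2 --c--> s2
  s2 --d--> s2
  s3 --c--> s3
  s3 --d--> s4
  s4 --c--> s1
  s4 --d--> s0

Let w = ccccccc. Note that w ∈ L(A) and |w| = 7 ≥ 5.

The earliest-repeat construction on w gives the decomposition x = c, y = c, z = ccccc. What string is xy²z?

xy^2z = c·c·c·ccccc = cccccccc.
Reading y = c takes A from s3 back to s3, so after x·y·y the machine is still in s3, and z then leads to the accepting state s3. Hence cccccccc ∈ L(A).

cccccccc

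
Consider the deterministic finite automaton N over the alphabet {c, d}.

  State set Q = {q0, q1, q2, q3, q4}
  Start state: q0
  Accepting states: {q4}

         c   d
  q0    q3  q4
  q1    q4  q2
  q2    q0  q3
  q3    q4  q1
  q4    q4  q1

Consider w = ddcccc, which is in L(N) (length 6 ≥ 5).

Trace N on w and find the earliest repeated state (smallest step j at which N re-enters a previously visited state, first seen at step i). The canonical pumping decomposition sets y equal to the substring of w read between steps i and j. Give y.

State sequence: q0 -d-> q4 -d-> q1 -c-> q4 -c-> q4 -c-> q4 -c-> q4
First repeat at step 3: q4 was already visited.

So i = 1, j = 3, giving x = w[0:1] = d, y = w[1:3] = dc, z = w[3:6] = ccc.
Check: |xy| = 3 ≤ 5 and |y| = 2 ≥ 1. Reading y takes N from q4 back to q4, so every xyⁱz is accepted.
With |Q| = 5, pigeonhole forces a state repeat no later than step 5; the substring read between the first and second visits to that state can be pumped.

dc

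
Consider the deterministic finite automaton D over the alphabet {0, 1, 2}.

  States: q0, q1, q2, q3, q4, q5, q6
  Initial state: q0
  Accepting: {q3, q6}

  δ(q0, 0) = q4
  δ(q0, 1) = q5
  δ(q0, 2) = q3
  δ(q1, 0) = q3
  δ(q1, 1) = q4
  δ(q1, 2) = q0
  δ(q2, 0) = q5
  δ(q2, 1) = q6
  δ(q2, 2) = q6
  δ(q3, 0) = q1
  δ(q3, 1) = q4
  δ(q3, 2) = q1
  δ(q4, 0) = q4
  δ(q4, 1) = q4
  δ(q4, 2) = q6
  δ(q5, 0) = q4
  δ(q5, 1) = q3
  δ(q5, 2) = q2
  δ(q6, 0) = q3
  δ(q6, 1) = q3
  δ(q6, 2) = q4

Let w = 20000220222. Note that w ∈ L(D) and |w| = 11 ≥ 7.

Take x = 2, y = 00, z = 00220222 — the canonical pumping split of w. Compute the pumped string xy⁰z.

200220222

xy⁰z = xz = 2·00220222 = 200220222.
Reading y = 00 takes D from q3 back to q3, so after x the machine is still in q3, and z then leads to the accepting state q6. Hence 200220222 ∈ L(D).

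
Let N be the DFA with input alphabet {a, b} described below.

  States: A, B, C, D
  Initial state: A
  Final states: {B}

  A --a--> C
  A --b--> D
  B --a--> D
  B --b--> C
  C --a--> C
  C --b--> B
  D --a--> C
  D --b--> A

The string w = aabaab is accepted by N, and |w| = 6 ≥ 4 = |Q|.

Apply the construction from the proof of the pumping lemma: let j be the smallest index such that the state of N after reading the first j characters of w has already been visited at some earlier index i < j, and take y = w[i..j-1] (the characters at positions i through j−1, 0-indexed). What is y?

a

Run of N on w = a a b a a b:
  step 0: A  (start)
  step 1: C  (read a: A→C)
  step 2: C  (read a: C→C)   ← first repeat (C seen earlier)
  step 3: B  (read b: C→B)
  step 4: D  (read a: B→D)
  step 5: C  (read a: D→C)
  step 6: B  (read b: C→B)

So i = 1, j = 2, giving x = w[0:1] = a, y = w[1:2] = a, z = w[2:6] = baab.
Check: |xy| = 2 ≤ 4 and |y| = 1 ≥ 1. Reading y takes N from C back to C, so every xyⁱz is accepted.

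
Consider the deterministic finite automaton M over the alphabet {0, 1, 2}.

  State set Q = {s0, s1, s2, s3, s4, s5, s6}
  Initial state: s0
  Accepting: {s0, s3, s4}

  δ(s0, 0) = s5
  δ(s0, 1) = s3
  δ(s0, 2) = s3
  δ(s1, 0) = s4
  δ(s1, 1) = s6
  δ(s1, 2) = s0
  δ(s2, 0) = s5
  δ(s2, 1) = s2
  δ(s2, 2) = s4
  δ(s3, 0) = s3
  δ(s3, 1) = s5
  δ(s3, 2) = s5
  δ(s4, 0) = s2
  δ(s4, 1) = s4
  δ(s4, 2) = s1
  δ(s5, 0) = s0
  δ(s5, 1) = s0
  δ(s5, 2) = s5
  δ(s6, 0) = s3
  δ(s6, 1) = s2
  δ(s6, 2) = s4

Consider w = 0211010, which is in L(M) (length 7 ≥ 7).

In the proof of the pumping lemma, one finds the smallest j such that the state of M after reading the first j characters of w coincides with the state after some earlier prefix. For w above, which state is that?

Run of M on w = 0 2 1 1 0 1 0:
  step 0: s0  (start)
  step 1: s5  (read 0: s0→s5)
  step 2: s5  (read 2: s5→s5)   ← first repeat (s5 seen earlier)
  step 3: s0  (read 1: s5→s0)
  step 4: s3  (read 1: s0→s3)
  step 5: s3  (read 0: s3→s3)
  step 6: s5  (read 1: s3→s5)
  step 7: s0  (read 0: s5→s0)

The earliest repeat is at step j = 2: M is in s5, which it already visited at step i = 1.
The DFA has 7 states, so the proof of the pumping lemma guarantees a repeated state among the first 7+1 visited; the segment between the two visits is the pumpable y.

s5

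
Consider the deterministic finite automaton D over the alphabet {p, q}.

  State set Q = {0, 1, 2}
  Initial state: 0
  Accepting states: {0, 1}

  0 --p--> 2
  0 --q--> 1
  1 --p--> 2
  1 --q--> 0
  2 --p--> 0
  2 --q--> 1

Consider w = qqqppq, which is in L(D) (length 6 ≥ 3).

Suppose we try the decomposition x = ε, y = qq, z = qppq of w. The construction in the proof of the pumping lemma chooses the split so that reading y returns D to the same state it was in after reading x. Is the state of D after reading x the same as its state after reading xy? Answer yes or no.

Run of D on the first 2 characters of w = q q:
  step 0: 0  (start)
  step 1: 1  (read q: 0→1)
  step 2: 0  (read q: 1→0)

After x (step 0): 0. After xy (step 2): 0.
They match, so y = qq drives D around a cycle from 0 back to itself; pumping y any number of times keeps D in 0 before reading z, and xyⁱz ∈ L(D) for every i ≥ 0.

yes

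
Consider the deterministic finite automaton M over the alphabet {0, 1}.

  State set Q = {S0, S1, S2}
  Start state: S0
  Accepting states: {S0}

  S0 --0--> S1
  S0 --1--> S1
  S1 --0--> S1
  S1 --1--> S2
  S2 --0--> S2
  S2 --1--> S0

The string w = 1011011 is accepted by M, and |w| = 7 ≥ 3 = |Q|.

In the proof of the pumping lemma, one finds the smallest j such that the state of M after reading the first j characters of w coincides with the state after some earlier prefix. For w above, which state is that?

S1

Run of M on w = 1 0 1 1 0 1 1:
  step 0: S0  (start)
  step 1: S1  (read 1: S0→S1)
  step 2: S1  (read 0: S1→S1)   ← first repeat (S1 seen earlier)
  step 3: S2  (read 1: S1→S2)
  step 4: S0  (read 1: S2→S0)
  step 5: S1  (read 0: S0→S1)
  step 6: S2  (read 1: S1→S2)
  step 7: S0  (read 1: S2→S0)

The earliest repeat is at step j = 2: M is in S1, which it already visited at step i = 1.
Since M has 3 states, any run of length ≥ 3 visits 3+1 states, so by pigeonhole some state repeats within the first 3 steps — that repeat gives the pumpable loop.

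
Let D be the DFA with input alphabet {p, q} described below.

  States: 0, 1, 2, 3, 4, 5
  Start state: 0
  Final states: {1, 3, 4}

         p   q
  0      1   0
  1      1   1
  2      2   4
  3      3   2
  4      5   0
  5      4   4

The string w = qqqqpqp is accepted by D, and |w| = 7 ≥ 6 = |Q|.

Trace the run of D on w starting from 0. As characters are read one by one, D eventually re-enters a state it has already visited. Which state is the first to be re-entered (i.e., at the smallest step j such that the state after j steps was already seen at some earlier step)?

0

Run of D on w = q q q q p q p:
  step 0: 0  (start)
  step 1: 0  (read q: 0→0)   ← first repeat (0 seen earlier)
  step 2: 0  (read q: 0→0)
  step 3: 0  (read q: 0→0)
  step 4: 0  (read q: 0→0)
  step 5: 1  (read p: 0→1)
  step 6: 1  (read q: 1→1)
  step 7: 1  (read p: 1→1)

The earliest repeat is at step j = 1: D is in 0, which it already visited at step i = 0.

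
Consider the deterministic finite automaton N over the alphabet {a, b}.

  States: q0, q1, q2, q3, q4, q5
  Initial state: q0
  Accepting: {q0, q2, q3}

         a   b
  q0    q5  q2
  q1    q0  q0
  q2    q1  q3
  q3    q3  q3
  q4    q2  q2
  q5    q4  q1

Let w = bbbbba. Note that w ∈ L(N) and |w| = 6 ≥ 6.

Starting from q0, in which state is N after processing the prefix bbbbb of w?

q3

State sequence: q0 -b-> q2 -b-> q3 -b-> q3 -b-> q3 -b-> q3

After reading 5 characters, N is in state q3.
(This kind of state-tracing is the core of the pumping-lemma construction: with 6 states, pigeonhole forces a repeat within the first 6 steps.)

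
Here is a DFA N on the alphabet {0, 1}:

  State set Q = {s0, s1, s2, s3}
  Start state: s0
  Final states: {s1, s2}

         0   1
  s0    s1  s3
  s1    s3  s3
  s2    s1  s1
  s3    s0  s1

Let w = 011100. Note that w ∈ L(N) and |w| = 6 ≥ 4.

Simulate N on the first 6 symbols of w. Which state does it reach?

s1

State sequence: s0 -0-> s1 -1-> s3 -1-> s1 -1-> s3 -0-> s0 -0-> s1

After reading 6 characters, N is in state s1.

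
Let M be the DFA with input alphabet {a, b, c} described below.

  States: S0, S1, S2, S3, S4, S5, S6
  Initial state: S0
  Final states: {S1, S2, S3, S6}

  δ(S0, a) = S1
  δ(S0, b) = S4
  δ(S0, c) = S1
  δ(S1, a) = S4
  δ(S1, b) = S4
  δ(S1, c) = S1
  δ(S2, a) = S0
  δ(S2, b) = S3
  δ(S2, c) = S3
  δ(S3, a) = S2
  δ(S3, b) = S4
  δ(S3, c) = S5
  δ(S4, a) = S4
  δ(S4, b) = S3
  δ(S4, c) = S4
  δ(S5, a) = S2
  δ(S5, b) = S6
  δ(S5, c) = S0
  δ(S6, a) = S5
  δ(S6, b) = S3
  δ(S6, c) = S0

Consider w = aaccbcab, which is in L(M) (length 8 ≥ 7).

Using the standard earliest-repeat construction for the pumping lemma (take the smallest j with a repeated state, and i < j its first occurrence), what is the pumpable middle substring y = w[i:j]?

State sequence: S0 -a-> S1 -a-> S4 -c-> S4 -c-> S4 -b-> S3 -c-> S5 -a-> S2 -b-> S3
First repeat at step 3: S4 was already visited.

So i = 2, j = 3, giving x = w[0:2] = aa, y = w[2:3] = c, z = w[3:8] = cbcab.
Check: |xy| = 3 ≤ 7 and |y| = 1 ≥ 1. Reading y takes M from S4 back to S4, so every xyⁱz is accepted.
Pumping length from the standard proof: p = 7 (the number of states). The repeated state found above gives |xy| = j ≤ 7 and |y| = j − i ≥ 1.

c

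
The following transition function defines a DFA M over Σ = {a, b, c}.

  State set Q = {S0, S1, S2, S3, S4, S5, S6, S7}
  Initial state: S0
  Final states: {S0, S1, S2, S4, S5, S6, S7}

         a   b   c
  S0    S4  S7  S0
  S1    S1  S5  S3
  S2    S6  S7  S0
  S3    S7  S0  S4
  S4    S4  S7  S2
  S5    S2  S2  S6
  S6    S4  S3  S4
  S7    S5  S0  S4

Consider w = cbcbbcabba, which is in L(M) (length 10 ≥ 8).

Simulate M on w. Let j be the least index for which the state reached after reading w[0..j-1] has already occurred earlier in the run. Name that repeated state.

State sequence: S0 -c-> S0 -b-> S7 -c-> S4 -b-> S7 -b-> S0 -c-> S0 -a-> S4 -b-> S7 -b-> S0 -a-> S4
First repeat at step 1: S0 was already visited.

The earliest repeat is at step j = 1: M is in S0, which it already visited at step i = 0.
Since M has 8 states, any run of length ≥ 8 visits 8+1 states, so by pigeonhole some state repeats within the first 8 steps — that repeat gives the pumpable loop.

S0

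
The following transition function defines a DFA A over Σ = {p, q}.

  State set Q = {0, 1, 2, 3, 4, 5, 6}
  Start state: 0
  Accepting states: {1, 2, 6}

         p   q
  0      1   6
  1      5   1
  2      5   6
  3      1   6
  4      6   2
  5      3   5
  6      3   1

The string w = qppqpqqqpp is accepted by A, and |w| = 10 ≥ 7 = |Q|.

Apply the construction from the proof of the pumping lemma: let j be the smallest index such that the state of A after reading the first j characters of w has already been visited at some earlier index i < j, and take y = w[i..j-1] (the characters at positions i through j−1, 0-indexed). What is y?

State sequence: 0 -q-> 6 -p-> 3 -p-> 1 -q-> 1 -p-> 5 -q-> 5 -q-> 5 -q-> 5 -p-> 3 -p-> 1
First repeat at step 4: 1 was already visited.

So i = 3, j = 4, giving x = w[0:3] = qpp, y = w[3:4] = q, z = w[4:10] = pqqqpp.
Check: |xy| = 4 ≤ 7 and |y| = 1 ≥ 1. Reading y takes A from 1 back to 1, so every xyⁱz is accepted.

q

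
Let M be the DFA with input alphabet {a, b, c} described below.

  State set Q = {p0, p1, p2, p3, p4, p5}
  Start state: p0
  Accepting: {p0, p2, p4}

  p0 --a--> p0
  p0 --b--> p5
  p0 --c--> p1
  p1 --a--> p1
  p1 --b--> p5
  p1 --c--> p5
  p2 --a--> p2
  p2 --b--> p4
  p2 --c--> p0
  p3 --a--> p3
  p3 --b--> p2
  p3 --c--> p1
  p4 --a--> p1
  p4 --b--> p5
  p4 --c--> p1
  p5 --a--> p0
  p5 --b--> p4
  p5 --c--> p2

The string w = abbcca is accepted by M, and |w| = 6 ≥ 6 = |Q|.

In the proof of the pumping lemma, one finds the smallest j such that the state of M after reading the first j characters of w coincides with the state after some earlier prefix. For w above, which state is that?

Run of M on w = a b b c c a:
  step 0: p0  (start)
  step 1: p0  (read a: p0→p0)   ← first repeat (p0 seen earlier)
  step 2: p5  (read b: p0→p5)
  step 3: p4  (read b: p5→p4)
  step 4: p1  (read c: p4→p1)
  step 5: p5  (read c: p1→p5)
  step 6: p0  (read a: p5→p0)

The earliest repeat is at step j = 1: M is in p0, which it already visited at step i = 0.
Pumping length from the standard proof: p = 6 (the number of states). The repeated state found above gives |xy| = j ≤ 6 and |y| = j − i ≥ 1.

p0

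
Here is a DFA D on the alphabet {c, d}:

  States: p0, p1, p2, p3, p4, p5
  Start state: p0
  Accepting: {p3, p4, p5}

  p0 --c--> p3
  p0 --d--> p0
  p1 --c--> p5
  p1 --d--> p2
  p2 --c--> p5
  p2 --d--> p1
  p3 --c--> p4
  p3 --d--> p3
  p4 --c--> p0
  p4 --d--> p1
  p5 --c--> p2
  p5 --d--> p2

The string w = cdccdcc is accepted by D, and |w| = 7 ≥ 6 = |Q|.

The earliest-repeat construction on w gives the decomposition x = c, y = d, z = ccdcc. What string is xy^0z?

cccdcc

xy⁰z = xz = c·ccdcc = cccdcc.
Reading y = d takes D from p3 back to p3, so after x the machine is still in p3, and z then leads to the accepting state p4. Hence cccdcc ∈ L(D).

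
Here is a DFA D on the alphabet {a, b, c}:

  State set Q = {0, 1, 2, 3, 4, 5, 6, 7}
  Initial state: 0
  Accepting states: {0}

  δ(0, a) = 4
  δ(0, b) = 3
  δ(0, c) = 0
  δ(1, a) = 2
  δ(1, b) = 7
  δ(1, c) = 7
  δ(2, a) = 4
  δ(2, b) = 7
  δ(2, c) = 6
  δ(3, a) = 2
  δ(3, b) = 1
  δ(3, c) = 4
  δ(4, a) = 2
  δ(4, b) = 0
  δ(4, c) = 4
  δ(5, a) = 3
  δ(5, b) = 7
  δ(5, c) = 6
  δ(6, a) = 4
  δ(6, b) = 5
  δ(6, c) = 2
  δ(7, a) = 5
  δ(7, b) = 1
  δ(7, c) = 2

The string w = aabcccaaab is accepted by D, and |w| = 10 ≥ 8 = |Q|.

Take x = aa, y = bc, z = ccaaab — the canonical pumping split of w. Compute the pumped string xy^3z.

xy^3z = aa·bc·bc·bc·ccaaab = aabcbcbcccaaab.
Reading y = bc takes D from 2 back to 2, so after x·y·y·y the machine is still in 2, and z then leads to the accepting state 0. Hence aabcbcbcccaaab ∈ L(D).

aabcbcbcccaaab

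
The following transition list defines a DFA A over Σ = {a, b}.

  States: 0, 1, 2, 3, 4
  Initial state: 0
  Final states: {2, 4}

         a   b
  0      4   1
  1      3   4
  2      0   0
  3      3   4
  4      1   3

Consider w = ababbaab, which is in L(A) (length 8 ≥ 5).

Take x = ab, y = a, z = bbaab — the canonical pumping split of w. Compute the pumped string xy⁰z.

abbbaab

xy⁰z = xz = ab·bbaab = abbbaab.
Reading y = a takes A from 3 back to 3, so after x the machine is still in 3, and z then leads to the accepting state 4. Hence abbbaab ∈ L(A).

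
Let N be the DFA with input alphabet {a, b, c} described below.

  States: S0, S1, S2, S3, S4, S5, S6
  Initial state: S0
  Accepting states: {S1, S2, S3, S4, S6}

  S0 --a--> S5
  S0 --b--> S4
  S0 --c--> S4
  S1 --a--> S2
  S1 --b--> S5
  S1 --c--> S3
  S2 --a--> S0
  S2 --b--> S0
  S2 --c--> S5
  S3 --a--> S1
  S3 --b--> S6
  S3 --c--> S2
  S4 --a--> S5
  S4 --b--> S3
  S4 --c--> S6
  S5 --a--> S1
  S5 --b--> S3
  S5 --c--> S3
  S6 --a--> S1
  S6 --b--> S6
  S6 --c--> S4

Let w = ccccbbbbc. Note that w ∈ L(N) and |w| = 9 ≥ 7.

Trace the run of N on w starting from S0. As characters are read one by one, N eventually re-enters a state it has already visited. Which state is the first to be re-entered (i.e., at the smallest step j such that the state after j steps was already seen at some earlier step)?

State sequence: S0 -c-> S4 -c-> S6 -c-> S4 -c-> S6 -b-> S6 -b-> S6 -b-> S6 -b-> S6 -c-> S4
First repeat at step 3: S4 was already visited.

The earliest repeat is at step j = 3: N is in S4, which it already visited at step i = 1.
Pumping length from the standard proof: p = 7 (the number of states). The repeated state found above gives |xy| = j ≤ 7 and |y| = j − i ≥ 1.

S4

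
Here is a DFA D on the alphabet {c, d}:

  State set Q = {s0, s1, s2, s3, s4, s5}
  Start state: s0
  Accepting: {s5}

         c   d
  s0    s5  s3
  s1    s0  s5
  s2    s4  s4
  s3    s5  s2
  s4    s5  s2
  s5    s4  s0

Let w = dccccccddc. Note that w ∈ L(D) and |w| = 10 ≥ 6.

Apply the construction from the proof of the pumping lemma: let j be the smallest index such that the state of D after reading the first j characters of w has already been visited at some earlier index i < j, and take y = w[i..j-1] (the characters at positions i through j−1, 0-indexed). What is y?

cc

State sequence: s0 -d-> s3 -c-> s5 -c-> s4 -c-> s5 -c-> s4 -c-> s5 -c-> s4 -d-> s2 -d-> s4 -c-> s5
First repeat at step 4: s5 was already visited.

So i = 2, j = 4, giving x = w[0:2] = dc, y = w[2:4] = cc, z = w[4:10] = cccddc.
Check: |xy| = 4 ≤ 6 and |y| = 2 ≥ 1. Reading y takes D from s5 back to s5, so every xyⁱz is accepted.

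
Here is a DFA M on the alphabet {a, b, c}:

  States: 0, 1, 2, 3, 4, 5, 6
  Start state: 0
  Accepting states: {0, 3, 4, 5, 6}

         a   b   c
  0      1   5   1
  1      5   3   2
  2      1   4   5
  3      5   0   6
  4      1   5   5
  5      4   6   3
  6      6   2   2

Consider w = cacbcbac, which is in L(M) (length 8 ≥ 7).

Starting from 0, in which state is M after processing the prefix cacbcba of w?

Run of M on the first 7 characters of w = c a c b c b a:
  step 0: 0  (start)
  step 1: 1  (read c: 0→1)
  step 2: 5  (read a: 1→5)
  step 3: 3  (read c: 5→3)
  step 4: 0  (read b: 3→0)
  step 5: 1  (read c: 0→1)
  step 6: 3  (read b: 1→3)
  step 7: 5  (read a: 3→5)

After reading 7 characters, M is in state 5.

5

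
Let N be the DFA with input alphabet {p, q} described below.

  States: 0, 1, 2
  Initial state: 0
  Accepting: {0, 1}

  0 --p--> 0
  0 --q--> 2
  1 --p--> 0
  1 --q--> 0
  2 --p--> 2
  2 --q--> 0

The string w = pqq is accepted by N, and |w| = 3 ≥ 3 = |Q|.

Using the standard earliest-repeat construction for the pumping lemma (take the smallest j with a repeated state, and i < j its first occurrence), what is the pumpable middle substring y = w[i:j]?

Run of N on w = p q q:
  step 0: 0  (start)
  step 1: 0  (read p: 0→0)   ← first repeat (0 seen earlier)
  step 2: 2  (read q: 0→2)
  step 3: 0  (read q: 2→0)

So i = 0, j = 1, giving x = w[0:0] = ε, y = w[0:1] = p, z = w[1:3] = qq.
Check: |xy| = 1 ≤ 3 and |y| = 1 ≥ 1. Reading y takes N from 0 back to 0, so every xyⁱz is accepted.
The DFA has 3 states, so the proof of the pumping lemma guarantees a repeated state among the first 3+1 visited; the segment between the two visits is the pumpable y.

p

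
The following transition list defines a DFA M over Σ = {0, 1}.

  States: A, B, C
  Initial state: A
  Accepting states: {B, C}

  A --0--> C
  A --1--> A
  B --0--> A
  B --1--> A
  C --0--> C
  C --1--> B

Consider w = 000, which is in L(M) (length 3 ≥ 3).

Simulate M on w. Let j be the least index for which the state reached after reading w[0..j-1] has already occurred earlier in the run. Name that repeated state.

Run of M on w = 0 0 0:
  step 0: A  (start)
  step 1: C  (read 0: A→C)
  step 2: C  (read 0: C→C)   ← first repeat (C seen earlier)
  step 3: C  (read 0: C→C)

The earliest repeat is at step j = 2: M is in C, which it already visited at step i = 1.

C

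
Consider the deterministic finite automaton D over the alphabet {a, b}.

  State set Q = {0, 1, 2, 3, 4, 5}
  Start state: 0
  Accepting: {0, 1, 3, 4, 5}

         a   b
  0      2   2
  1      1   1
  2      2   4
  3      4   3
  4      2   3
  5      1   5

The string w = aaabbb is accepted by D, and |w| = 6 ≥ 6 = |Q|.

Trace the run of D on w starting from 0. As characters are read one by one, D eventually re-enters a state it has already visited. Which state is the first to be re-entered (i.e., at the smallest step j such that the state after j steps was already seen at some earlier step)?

2

State sequence: 0 -a-> 2 -a-> 2 -a-> 2 -b-> 4 -b-> 3 -b-> 3
First repeat at step 2: 2 was already visited.

The earliest repeat is at step j = 2: D is in 2, which it already visited at step i = 1.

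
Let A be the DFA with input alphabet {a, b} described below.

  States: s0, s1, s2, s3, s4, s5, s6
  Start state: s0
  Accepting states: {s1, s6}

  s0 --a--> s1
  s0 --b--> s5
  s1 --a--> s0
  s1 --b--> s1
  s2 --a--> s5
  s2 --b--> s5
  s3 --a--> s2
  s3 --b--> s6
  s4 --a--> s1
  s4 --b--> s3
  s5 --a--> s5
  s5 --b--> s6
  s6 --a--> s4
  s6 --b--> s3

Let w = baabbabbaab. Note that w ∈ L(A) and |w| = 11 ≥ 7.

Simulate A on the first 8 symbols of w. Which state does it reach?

Run of A on the first 8 characters of w = b a a b b a b b:
  step 0: s0  (start)
  step 1: s5  (read b: s0→s5)
  step 2: s5  (read a: s5→s5)
  step 3: s5  (read a: s5→s5)
  step 4: s6  (read b: s5→s6)
  step 5: s3  (read b: s6→s3)
  step 6: s2  (read a: s3→s2)
  step 7: s5  (read b: s2→s5)
  step 8: s6  (read b: s5→s6)

After reading 8 characters, A is in state s6.

s6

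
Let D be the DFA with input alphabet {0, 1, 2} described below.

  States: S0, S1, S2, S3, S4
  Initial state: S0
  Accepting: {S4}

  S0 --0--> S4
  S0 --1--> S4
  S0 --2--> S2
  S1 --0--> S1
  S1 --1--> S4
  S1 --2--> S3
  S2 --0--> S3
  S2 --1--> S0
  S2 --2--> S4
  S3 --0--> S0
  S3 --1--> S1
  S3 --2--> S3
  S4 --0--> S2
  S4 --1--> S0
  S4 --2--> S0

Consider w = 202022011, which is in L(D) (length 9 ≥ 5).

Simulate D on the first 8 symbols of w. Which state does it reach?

S0

Run of D on the first 8 characters of w = 2 0 2 0 2 2 0 1:
  step 0: S0  (start)
  step 1: S2  (read 2: S0→S2)
  step 2: S3  (read 0: S2→S3)
  step 3: S3  (read 2: S3→S3)
  step 4: S0  (read 0: S3→S0)
  step 5: S2  (read 2: S0→S2)
  step 6: S4  (read 2: S2→S4)
  step 7: S2  (read 0: S4→S2)
  step 8: S0  (read 1: S2→S0)

After reading 8 characters, D is in state S0.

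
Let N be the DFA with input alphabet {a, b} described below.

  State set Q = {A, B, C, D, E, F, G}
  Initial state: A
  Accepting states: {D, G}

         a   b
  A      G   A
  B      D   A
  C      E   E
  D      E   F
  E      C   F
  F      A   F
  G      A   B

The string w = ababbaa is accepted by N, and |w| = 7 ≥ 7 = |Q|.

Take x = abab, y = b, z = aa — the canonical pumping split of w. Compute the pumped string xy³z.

ababbbbaa

xy^3z = abab·b·b·b·aa = ababbbbaa.
Reading y = b takes N from F back to F, so after x·y·y·y the machine is still in F, and z then leads to the accepting state G. Hence ababbbbaa ∈ L(N).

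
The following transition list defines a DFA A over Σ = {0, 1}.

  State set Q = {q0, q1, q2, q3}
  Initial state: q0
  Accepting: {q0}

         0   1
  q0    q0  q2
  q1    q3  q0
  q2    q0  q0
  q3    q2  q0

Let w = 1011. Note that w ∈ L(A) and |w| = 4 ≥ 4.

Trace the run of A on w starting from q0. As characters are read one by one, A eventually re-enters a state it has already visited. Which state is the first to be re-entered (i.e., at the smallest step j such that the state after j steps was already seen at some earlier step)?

Run of A on w = 1 0 1 1:
  step 0: q0  (start)
  step 1: q2  (read 1: q0→q2)
  step 2: q0  (read 0: q2→q0)   ← first repeat (q0 seen earlier)
  step 3: q2  (read 1: q0→q2)
  step 4: q0  (read 1: q2→q0)

The earliest repeat is at step j = 2: A is in q0, which it already visited at step i = 0.
Since A has 4 states, any run of length ≥ 4 visits 4+1 states, so by pigeonhole some state repeats within the first 4 steps — that repeat gives the pumpable loop.

q0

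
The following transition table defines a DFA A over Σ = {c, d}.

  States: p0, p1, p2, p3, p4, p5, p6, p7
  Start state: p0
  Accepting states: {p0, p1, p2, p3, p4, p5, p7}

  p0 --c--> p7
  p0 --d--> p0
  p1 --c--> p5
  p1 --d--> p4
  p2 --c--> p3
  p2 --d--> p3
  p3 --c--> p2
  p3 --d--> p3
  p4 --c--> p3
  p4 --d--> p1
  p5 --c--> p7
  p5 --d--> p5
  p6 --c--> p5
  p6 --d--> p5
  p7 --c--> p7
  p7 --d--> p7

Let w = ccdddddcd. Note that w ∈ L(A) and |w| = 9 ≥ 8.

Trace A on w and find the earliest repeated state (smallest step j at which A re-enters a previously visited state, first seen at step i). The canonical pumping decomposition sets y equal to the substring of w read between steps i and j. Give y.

Run of A on w = c c d d d d d c d:
  step 0: p0  (start)
  step 1: p7  (read c: p0→p7)
  step 2: p7  (read c: p7→p7)   ← first repeat (p7 seen earlier)
  step 3: p7  (read d: p7→p7)
  step 4: p7  (read d: p7→p7)
  step 5: p7  (read d: p7→p7)
  step 6: p7  (read d: p7→p7)
  step 7: p7  (read d: p7→p7)
  step 8: p7  (read c: p7→p7)
  step 9: p7  (read d: p7→p7)

So i = 1, j = 2, giving x = w[0:1] = c, y = w[1:2] = c, z = w[2:9] = dddddcd.
Check: |xy| = 2 ≤ 8 and |y| = 1 ≥ 1. Reading y takes A from p7 back to p7, so every xyⁱz is accepted.

c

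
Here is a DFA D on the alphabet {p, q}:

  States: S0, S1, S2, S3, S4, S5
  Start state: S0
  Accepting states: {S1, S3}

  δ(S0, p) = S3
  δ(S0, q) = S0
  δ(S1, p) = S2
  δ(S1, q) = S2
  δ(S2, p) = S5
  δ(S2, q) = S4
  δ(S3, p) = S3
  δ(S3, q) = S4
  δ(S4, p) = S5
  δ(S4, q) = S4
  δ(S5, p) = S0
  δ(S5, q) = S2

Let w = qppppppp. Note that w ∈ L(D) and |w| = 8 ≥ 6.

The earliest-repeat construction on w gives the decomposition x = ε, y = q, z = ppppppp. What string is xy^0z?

xy⁰z = xz = ε·ppppppp = ppppppp.
Reading y = q takes D from S0 back to S0, so after x the machine is still in S0, and z then leads to the accepting state S3. Hence ppppppp ∈ L(D).

ppppppp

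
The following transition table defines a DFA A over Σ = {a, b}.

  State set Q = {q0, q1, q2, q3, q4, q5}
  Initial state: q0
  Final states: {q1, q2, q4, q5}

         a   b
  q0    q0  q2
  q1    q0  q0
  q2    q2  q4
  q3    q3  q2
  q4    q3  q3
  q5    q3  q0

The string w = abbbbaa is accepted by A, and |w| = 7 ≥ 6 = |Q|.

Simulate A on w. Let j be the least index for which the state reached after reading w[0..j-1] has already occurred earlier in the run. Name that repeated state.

Run of A on w = a b b b b a a:
  step 0: q0  (start)
  step 1: q0  (read a: q0→q0)   ← first repeat (q0 seen earlier)
  step 2: q2  (read b: q0→q2)
  step 3: q4  (read b: q2→q4)
  step 4: q3  (read b: q4→q3)
  step 5: q2  (read b: q3→q2)
  step 6: q2  (read a: q2→q2)
  step 7: q2  (read a: q2→q2)

The earliest repeat is at step j = 1: A is in q0, which it already visited at step i = 0.

q0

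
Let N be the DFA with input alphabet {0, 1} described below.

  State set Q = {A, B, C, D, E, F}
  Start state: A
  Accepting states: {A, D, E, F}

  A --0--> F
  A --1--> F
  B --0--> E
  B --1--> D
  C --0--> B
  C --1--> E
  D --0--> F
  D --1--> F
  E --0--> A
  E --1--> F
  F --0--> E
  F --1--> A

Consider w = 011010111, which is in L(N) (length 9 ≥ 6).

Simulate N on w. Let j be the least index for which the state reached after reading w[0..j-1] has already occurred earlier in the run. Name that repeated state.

A

Run of N on w = 0 1 1 0 1 0 1 1 1:
  step 0: A  (start)
  step 1: F  (read 0: A→F)
  step 2: A  (read 1: F→A)   ← first repeat (A seen earlier)
  step 3: F  (read 1: A→F)
  step 4: E  (read 0: F→E)
  step 5: F  (read 1: E→F)
  step 6: E  (read 0: F→E)
  step 7: F  (read 1: E→F)
  step 8: A  (read 1: F→A)
  step 9: F  (read 1: A→F)

The earliest repeat is at step j = 2: N is in A, which it already visited at step i = 0.
With |Q| = 6, pigeonhole forces a state repeat no later than step 6; the substring read between the first and second visits to that state can be pumped.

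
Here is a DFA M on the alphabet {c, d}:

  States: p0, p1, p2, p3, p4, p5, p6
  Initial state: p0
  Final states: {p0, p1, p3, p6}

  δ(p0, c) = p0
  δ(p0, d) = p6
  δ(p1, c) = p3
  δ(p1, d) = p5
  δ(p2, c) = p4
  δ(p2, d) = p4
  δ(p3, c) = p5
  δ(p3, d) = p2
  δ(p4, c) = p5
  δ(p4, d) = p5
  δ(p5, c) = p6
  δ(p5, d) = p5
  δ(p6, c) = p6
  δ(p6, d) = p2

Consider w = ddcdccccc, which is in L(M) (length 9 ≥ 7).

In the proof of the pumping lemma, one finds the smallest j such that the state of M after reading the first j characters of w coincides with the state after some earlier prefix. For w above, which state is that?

p6

State sequence: p0 -d-> p6 -d-> p2 -c-> p4 -d-> p5 -c-> p6 -c-> p6 -c-> p6 -c-> p6 -c-> p6
First repeat at step 5: p6 was already visited.

The earliest repeat is at step j = 5: M is in p6, which it already visited at step i = 1.
Pumping length from the standard proof: p = 7 (the number of states). The repeated state found above gives |xy| = j ≤ 7 and |y| = j − i ≥ 1.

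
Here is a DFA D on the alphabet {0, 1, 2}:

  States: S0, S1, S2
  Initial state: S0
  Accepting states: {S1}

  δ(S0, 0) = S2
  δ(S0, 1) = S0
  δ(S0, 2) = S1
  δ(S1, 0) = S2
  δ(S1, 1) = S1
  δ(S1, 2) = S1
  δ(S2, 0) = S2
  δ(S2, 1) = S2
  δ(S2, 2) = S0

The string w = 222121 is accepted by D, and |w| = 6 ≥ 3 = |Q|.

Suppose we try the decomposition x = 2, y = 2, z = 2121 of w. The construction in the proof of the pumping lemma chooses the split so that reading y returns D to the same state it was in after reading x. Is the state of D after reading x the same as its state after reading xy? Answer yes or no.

Run of D on the first 2 characters of w = 2 2:
  step 0: S0  (start)
  step 1: S1  (read 2: S0→S1)
  step 2: S1  (read 2: S1→S1)

After x (step 1): S1. After xy (step 2): S1.
They match, so y = 2 drives D around a cycle from S1 back to itself; pumping y any number of times keeps D in S1 before reading z, and xyⁱz ∈ L(D) for every i ≥ 0.

yes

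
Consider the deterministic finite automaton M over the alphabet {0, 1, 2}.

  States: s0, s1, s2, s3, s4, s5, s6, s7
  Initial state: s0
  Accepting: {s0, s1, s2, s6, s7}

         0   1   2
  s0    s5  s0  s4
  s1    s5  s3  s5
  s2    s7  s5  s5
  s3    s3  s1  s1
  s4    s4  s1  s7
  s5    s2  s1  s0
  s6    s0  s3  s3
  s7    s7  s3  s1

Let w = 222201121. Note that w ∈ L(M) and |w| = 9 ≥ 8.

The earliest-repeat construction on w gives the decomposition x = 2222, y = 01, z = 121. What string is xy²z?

22220101121

xy^2z = 2222·01·01·121 = 22220101121.
Reading y = 01 takes M from s5 back to s5, so after x·y·y the machine is still in s5, and z then leads to the accepting state s1. Hence 22220101121 ∈ L(M).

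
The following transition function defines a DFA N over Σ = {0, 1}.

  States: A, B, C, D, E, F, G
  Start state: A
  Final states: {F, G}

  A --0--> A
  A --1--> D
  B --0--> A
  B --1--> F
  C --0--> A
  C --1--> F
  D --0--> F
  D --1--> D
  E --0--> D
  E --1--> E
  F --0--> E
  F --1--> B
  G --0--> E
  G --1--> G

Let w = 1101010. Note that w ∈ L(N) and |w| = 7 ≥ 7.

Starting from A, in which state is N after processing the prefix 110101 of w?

D

State sequence: A -1-> D -1-> D -0-> F -1-> B -0-> A -1-> D

After reading 6 characters, N is in state D.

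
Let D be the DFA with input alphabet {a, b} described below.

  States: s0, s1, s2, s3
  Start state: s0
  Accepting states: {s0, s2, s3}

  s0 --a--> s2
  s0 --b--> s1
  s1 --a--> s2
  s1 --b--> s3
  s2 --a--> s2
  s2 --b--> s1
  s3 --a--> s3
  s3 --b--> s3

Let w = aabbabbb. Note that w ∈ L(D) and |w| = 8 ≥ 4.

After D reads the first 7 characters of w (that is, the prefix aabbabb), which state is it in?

State sequence: s0 -a-> s2 -a-> s2 -b-> s1 -b-> s3 -a-> s3 -b-> s3 -b-> s3

After reading 7 characters, D is in state s3.

s3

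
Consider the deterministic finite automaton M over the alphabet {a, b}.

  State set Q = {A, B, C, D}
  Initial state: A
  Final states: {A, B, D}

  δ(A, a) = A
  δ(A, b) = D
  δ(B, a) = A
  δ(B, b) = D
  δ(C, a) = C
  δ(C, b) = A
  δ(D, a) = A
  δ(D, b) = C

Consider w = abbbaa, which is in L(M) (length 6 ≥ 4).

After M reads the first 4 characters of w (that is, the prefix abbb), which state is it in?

Run of M on the first 4 characters of w = a b b b:
  step 0: A  (start)
  step 1: A  (read a: A→A)
  step 2: D  (read b: A→D)
  step 3: C  (read b: D→C)
  step 4: A  (read b: C→A)

After reading 4 characters, M is in state A.

A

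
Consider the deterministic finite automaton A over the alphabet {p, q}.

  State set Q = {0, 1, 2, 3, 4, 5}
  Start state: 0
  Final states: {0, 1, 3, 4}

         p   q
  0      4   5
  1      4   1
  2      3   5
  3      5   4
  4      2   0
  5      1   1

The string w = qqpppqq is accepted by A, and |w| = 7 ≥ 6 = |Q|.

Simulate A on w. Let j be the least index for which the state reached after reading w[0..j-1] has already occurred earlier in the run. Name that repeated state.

State sequence: 0 -q-> 5 -q-> 1 -p-> 4 -p-> 2 -p-> 3 -q-> 4 -q-> 0
First repeat at step 6: 4 was already visited.

The earliest repeat is at step j = 6: A is in 4, which it already visited at step i = 3.

4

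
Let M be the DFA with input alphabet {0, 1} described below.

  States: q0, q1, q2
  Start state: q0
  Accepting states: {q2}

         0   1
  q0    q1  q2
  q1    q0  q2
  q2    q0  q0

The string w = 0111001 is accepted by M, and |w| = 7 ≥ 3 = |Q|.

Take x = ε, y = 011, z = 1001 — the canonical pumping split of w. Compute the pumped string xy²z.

xy^2z = ε·011·011·1001 = 0110111001.
Reading y = 011 takes M from q0 back to q0, so after x·y·y the machine is still in q0, and z then leads to the accepting state q2. Hence 0110111001 ∈ L(M).

0110111001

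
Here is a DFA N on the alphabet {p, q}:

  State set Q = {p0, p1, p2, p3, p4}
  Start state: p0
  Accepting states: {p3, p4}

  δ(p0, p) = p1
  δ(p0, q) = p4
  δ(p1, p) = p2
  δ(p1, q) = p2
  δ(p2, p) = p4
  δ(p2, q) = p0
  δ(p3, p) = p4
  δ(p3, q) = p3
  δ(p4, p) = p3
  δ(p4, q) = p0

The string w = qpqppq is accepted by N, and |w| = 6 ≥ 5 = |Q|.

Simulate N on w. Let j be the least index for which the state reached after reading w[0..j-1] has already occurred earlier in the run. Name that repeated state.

State sequence: p0 -q-> p4 -p-> p3 -q-> p3 -p-> p4 -p-> p3 -q-> p3
First repeat at step 3: p3 was already visited.

The earliest repeat is at step j = 3: N is in p3, which it already visited at step i = 2.
Since N has 5 states, any run of length ≥ 5 visits 5+1 states, so by pigeonhole some state repeats within the first 5 steps — that repeat gives the pumpable loop.

p3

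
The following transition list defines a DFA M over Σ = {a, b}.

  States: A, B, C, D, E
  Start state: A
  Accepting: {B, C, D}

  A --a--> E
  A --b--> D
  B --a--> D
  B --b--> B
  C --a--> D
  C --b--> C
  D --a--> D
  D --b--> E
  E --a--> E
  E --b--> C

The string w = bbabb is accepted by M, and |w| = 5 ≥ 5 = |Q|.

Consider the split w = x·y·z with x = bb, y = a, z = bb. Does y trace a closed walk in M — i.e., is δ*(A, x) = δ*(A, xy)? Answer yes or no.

State sequence: A -b-> D -b-> E -a-> E

After x (step 2): E. After xy (step 3): E.
They match, so y = a drives M around a cycle from E back to itself; pumping y any number of times keeps M in E before reading z, and xyⁱz ∈ L(M) for every i ≥ 0.

yes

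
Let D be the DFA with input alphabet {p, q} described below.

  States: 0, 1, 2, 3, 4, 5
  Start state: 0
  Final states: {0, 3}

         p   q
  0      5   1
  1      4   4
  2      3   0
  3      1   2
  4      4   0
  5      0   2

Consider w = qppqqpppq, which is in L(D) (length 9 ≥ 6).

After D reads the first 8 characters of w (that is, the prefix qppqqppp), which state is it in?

4

Run of D on the first 8 characters of w = q p p q q p p p:
  step 0: 0  (start)
  step 1: 1  (read q: 0→1)
  step 2: 4  (read p: 1→4)
  step 3: 4  (read p: 4→4)
  step 4: 0  (read q: 4→0)
  step 5: 1  (read q: 0→1)
  step 6: 4  (read p: 1→4)
  step 7: 4  (read p: 4→4)
  step 8: 4  (read p: 4→4)

After reading 8 characters, D is in state 4.
(This kind of state-tracing is the core of the pumping-lemma construction: with 6 states, pigeonhole forces a repeat within the first 6 steps.)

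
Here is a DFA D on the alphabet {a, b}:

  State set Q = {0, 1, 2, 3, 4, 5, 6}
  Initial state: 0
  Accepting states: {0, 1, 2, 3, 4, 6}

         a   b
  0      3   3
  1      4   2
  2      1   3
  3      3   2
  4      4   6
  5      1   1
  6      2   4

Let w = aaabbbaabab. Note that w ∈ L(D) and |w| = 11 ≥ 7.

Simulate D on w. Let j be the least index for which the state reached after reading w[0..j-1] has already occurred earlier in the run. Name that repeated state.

3

Run of D on w = a a a b b b a a b a b:
  step 0: 0  (start)
  step 1: 3  (read a: 0→3)
  step 2: 3  (read a: 3→3)   ← first repeat (3 seen earlier)
  step 3: 3  (read a: 3→3)
  step 4: 2  (read b: 3→2)
  step 5: 3  (read b: 2→3)
  step 6: 2  (read b: 3→2)
  step 7: 1  (read a: 2→1)
  step 8: 4  (read a: 1→4)
  step 9: 6  (read b: 4→6)
  step 10: 2  (read a: 6→2)
  step 11: 3  (read b: 2→3)

The earliest repeat is at step j = 2: D is in 3, which it already visited at step i = 1.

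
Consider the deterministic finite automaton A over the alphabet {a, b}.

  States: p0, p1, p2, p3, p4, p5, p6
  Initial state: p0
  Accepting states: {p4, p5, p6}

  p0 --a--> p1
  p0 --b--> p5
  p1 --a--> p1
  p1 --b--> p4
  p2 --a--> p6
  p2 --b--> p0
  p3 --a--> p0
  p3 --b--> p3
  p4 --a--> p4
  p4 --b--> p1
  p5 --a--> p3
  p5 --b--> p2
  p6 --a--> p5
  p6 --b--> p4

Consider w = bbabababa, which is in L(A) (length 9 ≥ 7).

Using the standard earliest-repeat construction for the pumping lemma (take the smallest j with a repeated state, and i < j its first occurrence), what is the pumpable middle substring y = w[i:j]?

Run of A on w = b b a b a b a b a:
  step 0: p0  (start)
  step 1: p5  (read b: p0→p5)
  step 2: p2  (read b: p5→p2)
  step 3: p6  (read a: p2→p6)
  step 4: p4  (read b: p6→p4)
  step 5: p4  (read a: p4→p4)   ← first repeat (p4 seen earlier)
  step 6: p1  (read b: p4→p1)
  step 7: p1  (read a: p1→p1)
  step 8: p4  (read b: p1→p4)
  step 9: p4  (read a: p4→p4)

So i = 4, j = 5, giving x = w[0:4] = bbab, y = w[4:5] = a, z = w[5:9] = baba.
Check: |xy| = 5 ≤ 7 and |y| = 1 ≥ 1. Reading y takes A from p4 back to p4, so every xyⁱz is accepted.
Since A has 7 states, any run of length ≥ 7 visits 7+1 states, so by pigeonhole some state repeats within the first 7 steps — that repeat gives the pumpable loop.

a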